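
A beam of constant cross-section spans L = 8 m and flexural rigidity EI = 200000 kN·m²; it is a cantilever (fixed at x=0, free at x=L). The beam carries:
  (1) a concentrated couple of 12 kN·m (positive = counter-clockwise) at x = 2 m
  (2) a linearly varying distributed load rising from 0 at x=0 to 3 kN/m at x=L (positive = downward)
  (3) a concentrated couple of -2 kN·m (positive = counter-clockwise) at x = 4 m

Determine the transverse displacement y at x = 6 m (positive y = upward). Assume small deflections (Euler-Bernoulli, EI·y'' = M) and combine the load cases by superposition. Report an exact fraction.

y(6) = -6563/2000000 m

Load 1 — applied couple M₀=12 kN·m at a=2 m (b=L-a=6):
  y_1 = M₀a(2x-a)/(2EI)  [x>a] = 12·2·(2·6-2)/(2·200000) = 3/5000 m
Load 2 — triangular load w₀=3 kN/m (0→w₀ over full span):
  y_2 = (w₀Lx³/12-w₀L²x²/6-w₀x⁵/(120L))/EI = (3·8·6³/12-3·8²·6²/6-3·6⁵/(120·8))/200000 = -7443/2000000 m
Load 3 — applied couple M₀=-2 kN·m at a=4 m (b=L-a=4):
  y_3 = M₀a(2x-a)/(2EI)  [x>a] = (-2)·4·(2·6-4)/(2·200000) = -1/6250 m
Superposition: y = Σ y_i = -6563/2000000 m ≈ -0.003282 m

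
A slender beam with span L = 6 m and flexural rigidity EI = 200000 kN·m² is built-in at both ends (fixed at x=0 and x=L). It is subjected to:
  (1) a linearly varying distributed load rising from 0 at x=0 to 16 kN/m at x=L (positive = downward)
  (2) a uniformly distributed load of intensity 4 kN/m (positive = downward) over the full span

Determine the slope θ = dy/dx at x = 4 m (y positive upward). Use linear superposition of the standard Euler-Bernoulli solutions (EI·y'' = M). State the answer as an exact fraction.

θ(4) = 43/562500 rad

Load 1 — triangular load w₀=16 kN/m (0→w₀ over full span):
  θ_1 = -w₀(2x(L-x)(L-2x)(x+2L)+x²(L-x)²)/(120LEI) = -16·(2·4·(6-4)·(6-2·4)·(4+2·6)+4²·(6-4)²)/(120·6·200000) = 7/140625 rad
Load 2 — uniform load w=4 kN/m over full span:
  θ_2 = -wx(L-x)(L-2x)/(12EI) = -4·4·(6-4)·(6-2·4)/(12·200000) = 1/37500 rad
Superposition: θ = Σ θ_i = 43/562500 rad ≈ 0.000076 rad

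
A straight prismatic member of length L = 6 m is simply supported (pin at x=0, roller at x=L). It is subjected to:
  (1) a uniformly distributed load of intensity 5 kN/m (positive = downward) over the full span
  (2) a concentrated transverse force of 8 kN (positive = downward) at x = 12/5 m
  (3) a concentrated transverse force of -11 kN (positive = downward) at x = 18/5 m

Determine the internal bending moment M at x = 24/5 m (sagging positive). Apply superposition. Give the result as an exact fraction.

Load 1 — uniform load w=5 kN/m over full span:
  M_1 = wx(L-x)/2 = 5·(24/5)·(6-(24/5))/2 = 72/5 kN·m
Load 2 — point force P=8 kN at a=12/5 m (b=L-a=18/5):
  M_2 = Pa(L-x)/L  [x>a] = 8·(12/5)·(6-(24/5))/6 = 96/25 kN·m
Load 3 — point force P=-11 kN at a=18/5 m (b=L-a=12/5):
  M_3 = Pa(L-x)/L  [x>a] = (-11)·(18/5)·(6-(24/5))/6 = -198/25 kN·m
Superposition: M = Σ M_i = 258/25 kN·m ≈ 10.320000 kN·m

M(24/5) = 258/25 kN·m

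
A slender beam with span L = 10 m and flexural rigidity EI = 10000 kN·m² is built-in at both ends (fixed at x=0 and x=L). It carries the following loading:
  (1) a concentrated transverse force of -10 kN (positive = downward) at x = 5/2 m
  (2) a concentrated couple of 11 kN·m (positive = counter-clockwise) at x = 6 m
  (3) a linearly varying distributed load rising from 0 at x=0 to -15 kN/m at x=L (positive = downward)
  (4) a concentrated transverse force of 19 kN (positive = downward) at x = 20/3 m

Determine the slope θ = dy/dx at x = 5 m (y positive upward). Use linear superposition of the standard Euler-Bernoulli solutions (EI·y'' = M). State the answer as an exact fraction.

θ(5) = -11621/43200000 rad

Load 1 — point force P=-10 kN at a=5/2 m (b=L-a=15/2):
  θ_1 = Pa²(L-x)(2bL-(3b+a)(L-x))/(2L³EI)  [x>a] = (-10)·(5/2)²·(10-5)·(2·(15/2)·10-(3·(15/2)+(5/2))·(10-5))/(2·10³·10000) = -1/2560 rad
Load 2 — applied couple M₀=11 kN·m at a=6 m (b=L-a=4):
  θ_2 = (R_Ax²/2 - M_Ax)/EI  [x≤a] with R_A=198/125, M_A=88/25 = ((198/125)·5²/2 - (88/25)·5)/10000 = 11/50000 rad
Load 3 — triangular load w₀=-15 kN/m (0→w₀ over full span):
  θ_3 = -w₀(2x(L-x)(L-2x)(x+2L)+x²(L-x)²)/(120LEI) = -(-15)·(2·5·(10-5)·(10-2·5)·(5+2·10)+5²·(10-5)²)/(120·10·10000) = 1/1280 rad
Load 4 — point force P=19 kN at a=20/3 m (b=L-a=10/3):
  θ_4 = -Pb²x(2aL-(3a+b)x)/(2L³EI)  [x≤a] = -19·(10/3)²·5·(2·(20/3)·10-(3·(20/3)+(10/3))·5)/(2·10³·10000) = -19/21600 rad
Superposition: θ = Σ θ_i = -11621/43200000 rad ≈ -0.000269 rad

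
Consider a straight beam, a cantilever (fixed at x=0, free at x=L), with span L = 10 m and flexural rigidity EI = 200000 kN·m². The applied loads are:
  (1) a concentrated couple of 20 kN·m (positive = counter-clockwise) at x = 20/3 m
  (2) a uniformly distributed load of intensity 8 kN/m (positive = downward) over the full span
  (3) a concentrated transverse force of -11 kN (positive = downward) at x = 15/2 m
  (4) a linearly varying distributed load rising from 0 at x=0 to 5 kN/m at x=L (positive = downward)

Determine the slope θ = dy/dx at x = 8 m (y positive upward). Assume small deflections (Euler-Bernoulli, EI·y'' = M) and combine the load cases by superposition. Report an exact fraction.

Load 1 — applied couple M₀=20 kN·m at a=20/3 m (b=L-a=10/3):
  θ_1 = M₀a/EI  [x>a] = 20·(20/3)/200000 = 1/1500 rad
Load 2 — uniform load w=8 kN/m over full span:
  θ_2 = -wx(x²-3Lx+3L²)/(6EI) = -8·8·(8²-3·10·8+3·10²)/(6·200000) = -62/9375 rad
Load 3 — point force P=-11 kN at a=15/2 m (b=L-a=5/2):
  θ_3 = -Pa²/(2EI)  [x>a] = -(-11)·(15/2)²/(2·200000) = 99/64000 rad
Load 4 — triangular load w₀=5 kN/m (0→w₀ over full span):
  θ_4 = (w₀Lx²/4-w₀L²x/3-w₀x⁴/(24L))/EI = (5·10·8²/4-5·10²·8/3-5·8⁴/(24·10))/200000 = -29/9375 rad
Superposition: θ = Σ θ_i = -11989/1600000 rad ≈ -0.007493 rad

θ(8) = -11989/1600000 rad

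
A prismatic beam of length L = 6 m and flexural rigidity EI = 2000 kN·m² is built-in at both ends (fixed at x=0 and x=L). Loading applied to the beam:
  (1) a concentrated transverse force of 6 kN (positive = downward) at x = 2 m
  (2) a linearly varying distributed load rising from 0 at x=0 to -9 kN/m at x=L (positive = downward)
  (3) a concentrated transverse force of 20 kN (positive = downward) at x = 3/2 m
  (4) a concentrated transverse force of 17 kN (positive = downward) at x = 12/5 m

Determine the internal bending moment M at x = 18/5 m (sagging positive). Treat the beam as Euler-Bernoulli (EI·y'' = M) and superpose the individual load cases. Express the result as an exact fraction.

Load 1 — point force P=6 kN at a=2 m (b=L-a=4):
  M_1 = Pa²(a+3b)(L-x)/L³ - Pa²b/L²  [x>a] = 6·2²·(2+3·4)·(6-(18/5))/6³ - 6·2²·4/6² = 16/15 kN·m
Load 2 — triangular load w₀=-9 kN/m (0→w₀ over full span):
  M_2 = 3w₀Lx/20 - w₀L²/30 - w₀x³/(6L) = 3·(-9)·6·(18/5)/20 - (-9)·6²/30 - (-9)·(18/5)³/(6·6) = -837/125 kN·m
Load 3 — point force P=20 kN at a=3/2 m (b=L-a=9/2):
  M_3 = Pa²(a+3b)(L-x)/L³ - Pa²b/L²  [x>a] = 20·(3/2)²·((3/2)+3·(9/2))·(6-(18/5))/6³ - 20·(3/2)²·(9/2)/6² = 15/8 kN·m
Load 4 — point force P=17 kN at a=12/5 m (b=L-a=18/5):
  M_4 = Pa²(a+3b)(L-x)/L³ - Pa²b/L²  [x>a] = 17·(12/5)²·((12/5)+3·(18/5))·(6-(18/5))/6³ - 17·(12/5)²·(18/5)/6² = 2856/625 kN·m
Superposition: M = Σ M_i = 12229/15000 kN·m ≈ 0.815267 kN·m

M(18/5) = 12229/15000 kN·m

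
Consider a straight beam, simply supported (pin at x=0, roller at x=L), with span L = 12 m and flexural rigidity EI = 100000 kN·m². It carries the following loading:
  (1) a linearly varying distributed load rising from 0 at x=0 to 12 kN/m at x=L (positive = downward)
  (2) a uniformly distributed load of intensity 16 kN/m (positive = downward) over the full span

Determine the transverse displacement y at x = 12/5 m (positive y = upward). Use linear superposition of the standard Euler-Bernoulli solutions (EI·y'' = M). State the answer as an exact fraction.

y(12/5) = -1698624/48828125 m

Load 1 — triangular load w₀=12 kN/m (0→w₀ over full span):
  y_1 = -w₀x(7L⁴-10L²x²+3x⁴)/(360LEI) = -12·(12/5)·(7·12⁴-10·12²·(12/5)²+3·(12/5)⁴)/(360·12·100000) = -445824/48828125 m
Load 2 — uniform load w=16 kN/m over full span:
  y_2 = -wx(L³-2Lx²+x³)/(24EI) = -16·(12/5)·(12³-2·12·(12/5)²+(12/5)³)/(24·100000) = -50112/1953125 m
Superposition: y = Σ y_i = -1698624/48828125 m ≈ -0.034788 m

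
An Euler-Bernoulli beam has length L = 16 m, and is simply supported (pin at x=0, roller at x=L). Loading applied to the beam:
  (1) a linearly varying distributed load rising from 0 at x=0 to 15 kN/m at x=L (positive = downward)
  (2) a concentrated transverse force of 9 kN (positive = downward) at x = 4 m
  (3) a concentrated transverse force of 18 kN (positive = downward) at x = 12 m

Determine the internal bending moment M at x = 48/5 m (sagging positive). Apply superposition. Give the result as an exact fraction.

Load 1 — triangular load w₀=15 kN/m (0→w₀ over full span):
  M_1 = w₀Lx/6 - w₀x³/(6L) = 15·16·(48/5)/6 - 15·(48/5)³/(6·16) = 6144/25 kN·m
Load 2 — point force P=9 kN at a=4 m (b=L-a=12):
  M_2 = Pa(L-x)/L  [x>a] = 9·4·(16-(48/5))/16 = 72/5 kN·m
Load 3 — point force P=18 kN at a=12 m (b=L-a=4):
  M_3 = Pbx/L  [x≤a] = 18·4·(48/5)/16 = 216/5 kN·m
Superposition: M = Σ M_i = 7584/25 kN·m ≈ 303.360000 kN·m

M(48/5) = 7584/25 kN·m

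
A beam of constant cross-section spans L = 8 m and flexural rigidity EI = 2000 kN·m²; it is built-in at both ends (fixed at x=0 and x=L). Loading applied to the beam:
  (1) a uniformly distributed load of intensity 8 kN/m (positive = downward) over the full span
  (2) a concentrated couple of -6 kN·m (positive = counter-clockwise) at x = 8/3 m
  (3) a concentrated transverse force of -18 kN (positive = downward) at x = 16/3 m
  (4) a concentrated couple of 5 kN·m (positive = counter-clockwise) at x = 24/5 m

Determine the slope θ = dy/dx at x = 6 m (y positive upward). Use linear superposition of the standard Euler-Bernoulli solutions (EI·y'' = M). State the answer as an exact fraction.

θ(6) = 93/10000 rad

Load 1 — uniform load w=8 kN/m over full span:
  θ_1 = -wx(L-x)(L-2x)/(12EI) = -8·6·(8-6)·(8-2·6)/(12·2000) = 2/125 rad
Load 2 — applied couple M₀=-6 kN·m at a=8/3 m (b=L-a=16/3):
  θ_2 = (R_Ax²/2 - M_Ax - M₀(x-a))/EI  [x>a] with R_A=-1, M_A=0 = ((-1)·6²/2 - 0·6 - (-6)·(6-(8/3)))/2000 = 1/1000 rad
Load 3 — point force P=-18 kN at a=16/3 m (b=L-a=8/3):
  θ_3 = Pa²(L-x)(2bL-(3b+a)(L-x))/(2L³EI)  [x>a] = (-18)·(16/3)²·(8-6)·(2·(8/3)·8-(3·(8/3)+(16/3))·(8-6))/(2·8³·2000) = -1/125 rad
Load 4 — applied couple M₀=5 kN·m at a=24/5 m (b=L-a=16/5):
  θ_4 = (R_Ax²/2 - M_Ax - M₀(x-a))/EI  [x>a] with R_A=9/10, M_A=8/5 = ((9/10)·6²/2 - (8/5)·6 - 5·(6-(24/5)))/2000 = 3/10000 rad
Superposition: θ = Σ θ_i = 93/10000 rad ≈ 0.009300 rad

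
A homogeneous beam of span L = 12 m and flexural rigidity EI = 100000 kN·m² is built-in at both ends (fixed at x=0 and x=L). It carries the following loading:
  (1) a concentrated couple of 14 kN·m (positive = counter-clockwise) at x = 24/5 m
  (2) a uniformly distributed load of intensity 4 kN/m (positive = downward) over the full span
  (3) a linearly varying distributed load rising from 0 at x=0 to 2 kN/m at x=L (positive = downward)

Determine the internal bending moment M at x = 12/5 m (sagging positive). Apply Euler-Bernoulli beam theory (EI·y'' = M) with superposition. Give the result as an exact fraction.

Load 1 — applied couple M₀=14 kN·m at a=24/5 m (b=L-a=36/5):
  M_1 = R_Ax - M_A  [x≤a] with R_A=42/25, M_A=42/25 = (42/25)·(12/5) - (42/25) = 294/125 kN·m
Load 2 — uniform load w=4 kN/m over full span:
  M_2 = wLx/2 - wL²/12 - wx²/2 = 4·12·(12/5)/2 - 4·12²/12 - 4·(12/5)²/2 = -48/25 kN·m
Load 3 — triangular load w₀=2 kN/m (0→w₀ over full span):
  M_3 = 3w₀Lx/20 - w₀L²/30 - w₀x³/(6L) = 3·2·12·(12/5)/20 - 2·12²/30 - 2·(12/5)³/(6·12) = -168/125 kN·m
Superposition: M = Σ M_i = -114/125 kN·m ≈ -0.912000 kN·m

M(12/5) = -114/125 kN·m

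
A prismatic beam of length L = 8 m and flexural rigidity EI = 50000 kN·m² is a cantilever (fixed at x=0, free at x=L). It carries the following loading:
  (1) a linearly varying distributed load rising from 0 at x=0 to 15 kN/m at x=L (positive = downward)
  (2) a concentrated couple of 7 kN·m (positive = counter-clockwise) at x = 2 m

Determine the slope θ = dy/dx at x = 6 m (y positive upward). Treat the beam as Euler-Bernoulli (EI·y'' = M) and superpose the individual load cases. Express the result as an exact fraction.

Load 1 — triangular load w₀=15 kN/m (0→w₀ over full span):
  θ_1 = (w₀Lx²/4-w₀L²x/3-w₀x⁴/(24L))/EI = (15·8·6²/4-15·8²·6/3-15·6⁴/(24·8))/50000 = -753/40000 rad
Load 2 — applied couple M₀=7 kN·m at a=2 m (b=L-a=6):
  θ_2 = M₀a/EI  [x>a] = 7·2/50000 = 7/25000 rad
Superposition: θ = Σ θ_i = -3709/200000 rad ≈ -0.018545 rad

θ(6) = -3709/200000 rad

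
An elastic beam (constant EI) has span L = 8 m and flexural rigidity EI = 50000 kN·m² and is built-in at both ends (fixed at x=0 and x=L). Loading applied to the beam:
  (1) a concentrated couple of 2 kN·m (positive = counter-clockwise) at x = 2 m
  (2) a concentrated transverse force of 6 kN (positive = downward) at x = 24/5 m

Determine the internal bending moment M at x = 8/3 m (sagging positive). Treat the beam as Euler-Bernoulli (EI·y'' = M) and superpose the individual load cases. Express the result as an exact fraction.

Load 1 — applied couple M₀=2 kN·m at a=2 m (b=L-a=6):
  M_1 = R_Ax - M_A - M₀  [x>a] with R_A=9/32, M_A=-3/8 = (9/32)·(8/3) - (-3/8) - 2 = -7/8 kN·m
Load 2 — point force P=6 kN at a=24/5 m (b=L-a=16/5):
  M_2 = Pb²(3a+b)x/L³ - Pab²/L²  [x≤a] = 6·(16/5)²·(3·(24/5)+(16/5))·(8/3)/8³ - 6·(24/5)·(16/5)²/8² = 128/125 kN·m
Superposition: M = Σ M_i = 149/1000 kN·m ≈ 0.149000 kN·m

M(8/3) = 149/1000 kN·m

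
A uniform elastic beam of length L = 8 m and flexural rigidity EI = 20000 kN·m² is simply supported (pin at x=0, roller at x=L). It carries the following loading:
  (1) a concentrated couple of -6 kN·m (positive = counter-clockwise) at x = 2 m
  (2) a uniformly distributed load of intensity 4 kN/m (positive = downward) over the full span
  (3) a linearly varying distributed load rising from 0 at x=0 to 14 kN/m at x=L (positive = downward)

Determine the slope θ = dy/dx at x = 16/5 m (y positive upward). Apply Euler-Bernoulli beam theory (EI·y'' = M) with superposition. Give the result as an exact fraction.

Load 1 — applied couple M₀=-6 kN·m at a=2 m (b=L-a=6):
  θ_1 = (M₀x²/(2L)-M₀(x-a)+C₁)/EI  [x>a] with C₁=M₀(3b²-L²)/(6L)=-11/2 = ((-6)·(16/5)²/(2·8)-(-6)·((16/5)-2)+(-11/2))/20000 = -107/1000000 rad
Load 2 — uniform load w=4 kN/m over full span:
  θ_2 = -w(L³-6Lx²+4x³)/(24EI) = -4·(8³-6·8·(16/5)²+4·(16/5)³)/(24·20000) = -296/234375 rad
Load 3 — triangular load w₀=14 kN/m (0→w₀ over full span):
  θ_3 = -w₀(7L⁴-30L²x²+15x⁴)/(360LEI) = -14·(7·8⁴-30·8²·(16/5)²+15·(16/5)⁴)/(360·8·20000) = -9044/3515625 rad
Superposition: θ = Σ θ_i = -887051/225000000 rad ≈ -0.003942 rad

θ(16/5) = -887051/225000000 rad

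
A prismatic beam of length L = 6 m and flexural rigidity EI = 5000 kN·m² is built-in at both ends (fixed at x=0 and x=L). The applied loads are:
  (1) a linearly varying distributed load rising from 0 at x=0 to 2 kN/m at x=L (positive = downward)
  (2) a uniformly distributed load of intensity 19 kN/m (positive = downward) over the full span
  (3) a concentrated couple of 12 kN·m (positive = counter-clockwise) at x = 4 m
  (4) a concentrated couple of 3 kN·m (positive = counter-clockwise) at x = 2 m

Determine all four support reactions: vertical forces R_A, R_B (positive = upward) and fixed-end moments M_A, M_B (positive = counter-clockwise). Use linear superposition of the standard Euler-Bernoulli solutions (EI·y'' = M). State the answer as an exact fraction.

R_A = 932/15 kN, M_A = 317/5 kN·m, R_B = 868/15 kN, M_B = -298/5 kN·m

Load 1 — triangular load w₀=2 kN/m (0→w₀ over full span):
  R_A = 3w₀L/20 = 3·2·6/20 = 9/5 kN
  M_A = w₀L²/30 = 2·6²/30 = 12/5 kN·m
  R_B = 7w₀L/20 = 7·2·6/20 = 21/5 kN
  M_B = -w₀L²/20 = -2·6²/20 = -18/5 kN·m
Load 2 — uniform load w=19 kN/m over full span:
  R_A = wL/2 = 19·6/2 = 57 kN
  M_A = wL²/12 = 19·6²/12 = 57 kN·m
  R_B = wL/2 = 19·6/2 = 57 kN
  M_B = -wL²/12 = -19·6²/12 = -57 kN·m
Load 3 — applied couple M₀=12 kN·m at a=4 m (b=L-a=2):
  R_A = 6M₀ab/L³ = 6·12·4·2/6³ = 8/3 kN
  M_A = M₀b(2a-b)/L² = 12·2·(2·4-2)/6² = 4 kN·m
  R_B = -6M₀ab/L³ = -6·12·4·2/6³ = -8/3 kN
  M_B = M₀a(2b-a)/L² = 12·4·(2·2-4)/6² = 0 kN·m
Load 4 — applied couple M₀=3 kN·m at a=2 m (b=L-a=4):
  R_A = 6M₀ab/L³ = 6·3·2·4/6³ = 2/3 kN
  M_A = M₀b(2a-b)/L² = 3·4·(2·2-4)/6² = 0 kN·m
  R_B = -6M₀ab/L³ = -6·3·2·4/6³ = -2/3 kN
  M_B = M₀a(2b-a)/L² = 3·2·(2·4-2)/6² = 1 kN·m
Superposition: R_A = 932/15 kN, M_A = 317/5 kN·m, R_B = 868/15 kN, M_B = -298/5 kN·m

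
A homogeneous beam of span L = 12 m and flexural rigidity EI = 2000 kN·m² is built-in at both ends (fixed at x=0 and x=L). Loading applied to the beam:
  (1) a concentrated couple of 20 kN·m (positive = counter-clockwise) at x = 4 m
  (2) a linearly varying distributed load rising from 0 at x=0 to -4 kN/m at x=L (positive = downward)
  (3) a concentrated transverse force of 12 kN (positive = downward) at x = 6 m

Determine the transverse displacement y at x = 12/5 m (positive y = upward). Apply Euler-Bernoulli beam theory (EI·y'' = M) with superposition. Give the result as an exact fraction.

Load 1 — applied couple M₀=20 kN·m at a=4 m (b=L-a=8):
  y_1 = (R_Ax³/6 - M_Ax²/2)/EI  [x≤a] with R_A=20/9, M_A=0 = ((20/9)·(12/5)³/6 - 0·(12/5)²/2)/2000 = 8/3125 m
Load 2 — triangular load w₀=-4 kN/m (0→w₀ over full span):
  y_2 = -w₀x²(L-x)²(x+2L)/(120LEI) = -(-4)·(12/5)²·(12-(12/5))²·((12/5)+2·12)/(120·12·2000) = 38016/1953125 m
Load 3 — point force P=12 kN at a=6 m (b=L-a=6):
  y_3 = -Pb²x²(3aL-(3a+b)x)/(6L³EI)  [x≤a] = -12·6²·(12/5)²·(3·6·12-(3·6+6)·(12/5))/(6·12³·2000) = -297/15625 m
Superposition: y = Σ y_i = 5891/1953125 m ≈ 0.003016 m

y(12/5) = 5891/1953125 m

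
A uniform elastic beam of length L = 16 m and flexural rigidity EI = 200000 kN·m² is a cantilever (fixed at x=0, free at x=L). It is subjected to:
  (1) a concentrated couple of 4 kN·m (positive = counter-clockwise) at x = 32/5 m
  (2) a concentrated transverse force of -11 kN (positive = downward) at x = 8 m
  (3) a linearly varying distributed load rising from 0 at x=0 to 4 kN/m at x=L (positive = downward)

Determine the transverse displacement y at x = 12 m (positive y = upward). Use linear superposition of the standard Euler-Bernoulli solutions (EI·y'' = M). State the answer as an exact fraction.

Load 1 — applied couple M₀=4 kN·m at a=32/5 m (b=L-a=48/5):
  y_1 = M₀a(2x-a)/(2EI)  [x>a] = 4·(32/5)·(2·12-(32/5))/(2·200000) = 88/78125 m
Load 2 — point force P=-11 kN at a=8 m (b=L-a=8):
  y_2 = -Pa²(3x-a)/(6EI)  [x>a] = -(-11)·8²·(3·12-8)/(6·200000) = 154/9375 m
Load 3 — triangular load w₀=4 kN/m (0→w₀ over full span):
  y_3 = (w₀Lx³/12-w₀L²x²/6-w₀x⁵/(120L))/EI = (4·16·12³/12-4·16²·12²/6-4·12⁵/(120·16))/200000 = -2481/31250 m
Superposition: y = Σ y_i = -28987/468750 m ≈ -0.061839 m

y(12) = -28987/468750 m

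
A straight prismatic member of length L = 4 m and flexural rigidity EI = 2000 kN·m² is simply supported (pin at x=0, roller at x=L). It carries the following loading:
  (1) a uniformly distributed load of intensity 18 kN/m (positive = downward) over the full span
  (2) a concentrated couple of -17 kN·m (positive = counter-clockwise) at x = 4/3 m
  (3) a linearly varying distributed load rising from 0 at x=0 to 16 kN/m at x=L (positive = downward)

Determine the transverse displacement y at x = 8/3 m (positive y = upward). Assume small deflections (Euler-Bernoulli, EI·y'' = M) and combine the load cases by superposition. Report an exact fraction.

Load 1 — uniform load w=18 kN/m over full span:
  y_1 = -wx(L³-2Lx²+x³)/(24EI) = -18·(8/3)·(4³-2·4·(8/3)²+(8/3)³)/(24·2000) = -88/3375 m
Load 2 — applied couple M₀=-17 kN·m at a=4/3 m (b=L-a=8/3):
  y_2 = (M₀x³/(6L)-M₀(x-a)²/2+C₁x)/EI  [x>a] with C₁=M₀(3b²-L²)/(6L)=-34/9 = ((-17)·(8/3)³/(6·4)-(-17)·((8/3)-(4/3))²/2+(-34/9)·(8/3))/2000 = -17/4050 m
Load 3 — triangular load w₀=16 kN/m (0→w₀ over full span):
  y_3 = -w₀x(7L⁴-10L²x²+3x⁴)/(360LEI) = -16·(8/3)·(7·4⁴-10·4²·(8/3)²+3·(8/3)⁴)/(360·4·2000) = -1088/91125 m
Superposition: y = Σ y_i = -7693/182250 m ≈ -0.042211 m

y(8/3) = -7693/182250 m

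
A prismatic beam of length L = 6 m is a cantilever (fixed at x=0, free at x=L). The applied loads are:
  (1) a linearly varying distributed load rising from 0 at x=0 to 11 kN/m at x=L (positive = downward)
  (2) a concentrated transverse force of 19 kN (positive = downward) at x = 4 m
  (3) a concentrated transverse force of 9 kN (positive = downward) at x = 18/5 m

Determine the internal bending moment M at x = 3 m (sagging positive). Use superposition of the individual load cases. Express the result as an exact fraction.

Load 1 — triangular load w₀=11 kN/m (0→w₀ over full span):
  M_1 = w₀Lx/2 - w₀L²/3 - w₀x³/(6L) = 11·6·3/2 - 11·6²/3 - 11·3³/(6·6) = -165/4 kN·m
Load 2 — point force P=19 kN at a=4 m (b=L-a=2):
  M_2 = -P(a-x)  [x≤a] = -19·(4-3) = -19 kN·m
Load 3 — point force P=9 kN at a=18/5 m (b=L-a=12/5):
  M_3 = -P(a-x)  [x≤a] = -9·((18/5)-3) = -27/5 kN·m
Superposition: M = Σ M_i = -1313/20 kN·m ≈ -65.650000 kN·m

M(3) = -1313/20 kN·m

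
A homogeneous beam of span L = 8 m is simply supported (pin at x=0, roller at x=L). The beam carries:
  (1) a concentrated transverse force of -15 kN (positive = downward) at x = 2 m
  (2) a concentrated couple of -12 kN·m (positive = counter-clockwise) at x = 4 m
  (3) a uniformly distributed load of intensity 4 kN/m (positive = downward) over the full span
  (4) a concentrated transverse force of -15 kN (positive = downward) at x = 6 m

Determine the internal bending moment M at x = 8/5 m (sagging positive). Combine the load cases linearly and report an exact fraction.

Load 1 — point force P=-15 kN at a=2 m (b=L-a=6):
  M_1 = Pbx/L  [x≤a] = (-15)·6·(8/5)/8 = -18 kN·m
Load 2 — applied couple M₀=-12 kN·m at a=4 m (b=L-a=4):
  M_2 = M₀x/L  [x≤a] = (-12)·(8/5)/8 = -12/5 kN·m
Load 3 — uniform load w=4 kN/m over full span:
  M_3 = wx(L-x)/2 = 4·(8/5)·(8-(8/5))/2 = 512/25 kN·m
Load 4 — point force P=-15 kN at a=6 m (b=L-a=2):
  M_4 = Pbx/L  [x≤a] = (-15)·2·(8/5)/8 = -6 kN·m
Superposition: M = Σ M_i = -148/25 kN·m ≈ -5.920000 kN·m

M(8/5) = -148/25 kN·m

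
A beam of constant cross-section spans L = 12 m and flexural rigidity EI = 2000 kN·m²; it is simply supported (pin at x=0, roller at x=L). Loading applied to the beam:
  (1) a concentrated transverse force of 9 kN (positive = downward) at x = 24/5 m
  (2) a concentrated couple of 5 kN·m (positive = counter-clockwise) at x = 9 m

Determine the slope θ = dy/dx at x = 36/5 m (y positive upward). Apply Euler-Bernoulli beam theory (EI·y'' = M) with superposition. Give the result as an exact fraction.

Load 1 — point force P=9 kN at a=24/5 m (b=L-a=36/5):
  θ_1 = -Pa(2L²-6Lx+3x²+a²)/(6LEI)  [x>a] = -9·(24/5)·(2·12²-6·12·(36/5)+3·(36/5)²+(24/5)²)/(6·12·2000) = 243/15625 rad
Load 2 — applied couple M₀=5 kN·m at a=9 m (b=L-a=3):
  θ_2 = (M₀x²/(2L)+C₁)/EI  [x≤a] with C₁=M₀(3b²-L²)/(6L)=-65/8 = (5·(36/5)²/(2·12)+(-65/8))/2000 = 107/80000 rad
Superposition: θ = Σ θ_i = 33779/2000000 rad ≈ 0.016890 rad

θ(36/5) = 33779/2000000 rad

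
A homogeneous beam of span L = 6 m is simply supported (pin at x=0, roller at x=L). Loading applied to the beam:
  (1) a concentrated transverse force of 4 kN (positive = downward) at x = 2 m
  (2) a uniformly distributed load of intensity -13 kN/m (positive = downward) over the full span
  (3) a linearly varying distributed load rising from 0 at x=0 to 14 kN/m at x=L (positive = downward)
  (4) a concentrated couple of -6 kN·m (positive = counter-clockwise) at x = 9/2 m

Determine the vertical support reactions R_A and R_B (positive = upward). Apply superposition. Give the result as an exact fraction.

Load 1 — point force P=4 kN at a=2 m (b=L-a=4):
  R_A = Pb/L = 4·4/6 = 8/3 kN
  R_B = Pa/L = 4·2/6 = 4/3 kN
Load 2 — uniform load w=-13 kN/m over full span:
  R_A = wL/2 = (-13)·6/2 = -39 kN
  R_B = wL/2 = (-13)·6/2 = -39 kN
Load 3 — triangular load w₀=14 kN/m (0→w₀ over full span):
  R_A = w₀L/6 = 14·6/6 = 14 kN
  R_B = w₀L/3 = 14·6/3 = 28 kN
Load 4 — applied couple M₀=-6 kN·m at a=9/2 m (b=L-a=3/2):
  R_A = M₀/L = (-6)/6 = -1 kN
  R_B = -M₀/L = -(-6)/6 = 1 kN
Superposition: R_A = -70/3 kN, R_B = -26/3 kN

R_A = -70/3 kN, R_B = -26/3 kN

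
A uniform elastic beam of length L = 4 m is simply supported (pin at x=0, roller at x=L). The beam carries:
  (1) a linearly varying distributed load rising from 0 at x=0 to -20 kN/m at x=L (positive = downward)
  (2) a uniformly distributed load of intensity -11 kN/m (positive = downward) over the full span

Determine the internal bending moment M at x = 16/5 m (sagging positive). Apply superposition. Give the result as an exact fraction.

Load 1 — triangular load w₀=-20 kN/m (0→w₀ over full span):
  M_1 = w₀Lx/6 - w₀x³/(6L) = (-20)·4·(16/5)/6 - (-20)·(16/5)³/(6·4) = -384/25 kN·m
Load 2 — uniform load w=-11 kN/m over full span:
  M_2 = wx(L-x)/2 = (-11)·(16/5)·(4-(16/5))/2 = -352/25 kN·m
Superposition: M = Σ M_i = -736/25 kN·m ≈ -29.440000 kN·m

M(16/5) = -736/25 kN·m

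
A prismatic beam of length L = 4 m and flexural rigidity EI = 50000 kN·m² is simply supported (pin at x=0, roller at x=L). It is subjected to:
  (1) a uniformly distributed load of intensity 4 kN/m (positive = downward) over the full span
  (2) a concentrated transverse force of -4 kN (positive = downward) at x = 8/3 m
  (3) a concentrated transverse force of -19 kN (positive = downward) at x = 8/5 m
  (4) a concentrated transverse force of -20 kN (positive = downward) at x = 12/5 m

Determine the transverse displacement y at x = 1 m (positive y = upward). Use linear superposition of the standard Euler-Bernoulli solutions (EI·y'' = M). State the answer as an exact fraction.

y(1) = 279257/506250000 m

Load 1 — uniform load w=4 kN/m over full span:
  y_1 = -wx(L³-2Lx²+x³)/(24EI) = -4·1·(4³-2·4·1²+1³)/(24·50000) = -19/100000 m
Load 2 — point force P=-4 kN at a=8/3 m (b=L-a=4/3):
  y_2 = -Pbx(L²-b²-x²)/(6LEI)  [x≤a] = -(-4)·(4/3)·1·(4²-(4/3)²-1²)/(6·4·50000) = 119/2025000 m
Load 3 — point force P=-19 kN at a=8/5 m (b=L-a=12/5):
  y_3 = -Pbx(L²-b²-x²)/(6LEI)  [x≤a] = -(-19)·(12/5)·1·(4²-(12/5)²-1²)/(6·4·50000) = 4389/12500000 m
Load 4 — point force P=-20 kN at a=12/5 m (b=L-a=8/5):
  y_4 = -Pbx(L²-b²-x²)/(6LEI)  [x≤a] = -(-20)·(8/5)·1·(4²-(8/5)²-1²)/(6·4·50000) = 311/937500 m
Superposition: y = Σ y_i = 279257/506250000 m ≈ 0.000552 m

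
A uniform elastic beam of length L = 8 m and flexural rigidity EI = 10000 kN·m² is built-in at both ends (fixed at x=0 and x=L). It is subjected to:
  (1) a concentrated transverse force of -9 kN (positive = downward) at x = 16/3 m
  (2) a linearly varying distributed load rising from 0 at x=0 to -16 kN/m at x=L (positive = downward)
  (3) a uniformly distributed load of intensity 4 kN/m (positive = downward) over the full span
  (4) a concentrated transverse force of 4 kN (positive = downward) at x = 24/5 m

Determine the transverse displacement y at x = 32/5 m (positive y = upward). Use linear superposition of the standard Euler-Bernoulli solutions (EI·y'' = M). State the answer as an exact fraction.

y(32/5) = 234176/87890625 m

Load 1 — point force P=-9 kN at a=16/3 m (b=L-a=8/3):
  y_1 = -Pa²(L-x)²(3bL-(3b+a)(L-x))/(6L³EI)  [x>a] = -(-9)·(16/3)²·(8-(32/5))²·(3·(8/3)·8-(3·(8/3)+(16/3))·(8-(32/5)))/(6·8³·10000) = 128/140625 m
Load 2 — triangular load w₀=-16 kN/m (0→w₀ over full span):
  y_2 = -w₀x²(L-x)²(x+2L)/(120LEI) = -(-16)·(32/5)²·(8-(32/5))²·((32/5)+2·8)/(120·8·10000) = 114688/29296875 m
Load 3 — uniform load w=4 kN/m over full span:
  y_3 = -wx²(L-x)²/(24EI) = -4·(32/5)²·(8-(32/5))²/(24·10000) = -2048/1171875 m
Load 4 — point force P=4 kN at a=24/5 m (b=L-a=16/5):
  y_4 = -Pa²(L-x)²(3bL-(3b+a)(L-x))/(6L³EI)  [x>a] = -4·(24/5)²·(8-(32/5))²·(3·(16/5)·8-(3·(16/5)+(24/5))·(8-(32/5)))/(6·8³·10000) = -4032/9765625 m
Superposition: y = Σ y_i = 234176/87890625 m ≈ 0.002664 m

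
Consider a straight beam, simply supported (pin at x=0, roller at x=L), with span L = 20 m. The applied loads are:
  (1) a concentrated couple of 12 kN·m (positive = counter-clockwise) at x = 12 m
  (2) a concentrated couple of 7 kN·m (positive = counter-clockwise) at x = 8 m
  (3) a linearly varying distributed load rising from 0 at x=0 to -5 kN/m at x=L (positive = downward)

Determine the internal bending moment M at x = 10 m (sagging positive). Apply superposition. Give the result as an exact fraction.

Load 1 — applied couple M₀=12 kN·m at a=12 m (b=L-a=8):
  M_1 = M₀x/L  [x≤a] = 12·10/20 = 6 kN·m
Load 2 — applied couple M₀=7 kN·m at a=8 m (b=L-a=12):
  M_2 = M₀x/L - M₀  [x>a] = 7·10/20 - 7 = -7/2 kN·m
Load 3 — triangular load w₀=-5 kN/m (0→w₀ over full span):
  M_3 = w₀Lx/6 - w₀x³/(6L) = (-5)·20·10/6 - (-5)·10³/(6·20) = -125 kN·m
Superposition: M = Σ M_i = -245/2 kN·m ≈ -122.500000 kN·m

M(10) = -245/2 kN·m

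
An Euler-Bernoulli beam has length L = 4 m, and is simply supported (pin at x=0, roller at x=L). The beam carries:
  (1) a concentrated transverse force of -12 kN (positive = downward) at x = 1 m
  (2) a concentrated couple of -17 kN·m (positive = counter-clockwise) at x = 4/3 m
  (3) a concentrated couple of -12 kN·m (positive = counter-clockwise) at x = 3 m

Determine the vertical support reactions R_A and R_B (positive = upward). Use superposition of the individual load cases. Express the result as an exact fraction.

Load 1 — point force P=-12 kN at a=1 m (b=L-a=3):
  R_A = Pb/L = (-12)·3/4 = -9 kN
  R_B = Pa/L = (-12)·1/4 = -3 kN
Load 2 — applied couple M₀=-17 kN·m at a=4/3 m (b=L-a=8/3):
  R_A = M₀/L = (-17)/4 = -17/4 kN
  R_B = -M₀/L = -(-17)/4 = 17/4 kN
Load 3 — applied couple M₀=-12 kN·m at a=3 m (b=L-a=1):
  R_A = M₀/L = (-12)/4 = -3 kN
  R_B = -M₀/L = -(-12)/4 = 3 kN
Superposition: R_A = -65/4 kN, R_B = 17/4 kN

R_A = -65/4 kN, R_B = 17/4 kN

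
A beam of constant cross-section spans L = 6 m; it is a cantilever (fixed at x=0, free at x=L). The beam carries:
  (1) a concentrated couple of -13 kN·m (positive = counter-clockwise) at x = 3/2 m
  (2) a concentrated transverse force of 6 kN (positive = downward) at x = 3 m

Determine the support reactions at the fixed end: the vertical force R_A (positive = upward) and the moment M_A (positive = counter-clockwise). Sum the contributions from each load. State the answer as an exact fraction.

Load 1 — applied couple M₀=-13 kN·m at a=3/2 m (b=L-a=9/2):
  R_A = 0 kN
  M_A = -M₀ = -(-13) = 13 kN·m
Load 2 — point force P=6 kN at a=3 m (b=L-a=3):
  R_A = P = 6 kN
  M_A = Pa = 6·3 = 18 kN·m
Superposition: R_A = 6 kN, M_A = 31 kN·m

R_A = 6 kN, M_A = 31 kN·m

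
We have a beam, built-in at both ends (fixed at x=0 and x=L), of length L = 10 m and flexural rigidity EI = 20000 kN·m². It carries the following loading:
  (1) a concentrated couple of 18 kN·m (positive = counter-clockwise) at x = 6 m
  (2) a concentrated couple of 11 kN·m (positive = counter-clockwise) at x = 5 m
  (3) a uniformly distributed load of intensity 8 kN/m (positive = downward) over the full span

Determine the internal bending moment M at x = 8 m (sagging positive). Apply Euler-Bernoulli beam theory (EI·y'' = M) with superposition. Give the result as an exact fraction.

Load 1 — applied couple M₀=18 kN·m at a=6 m (b=L-a=4):
  M_1 = R_Ax - M_A - M₀  [x>a] with R_A=324/125, M_A=144/25 = (324/125)·8 - (144/25) - 18 = -378/125 kN·m
Load 2 — applied couple M₀=11 kN·m at a=5 m (b=L-a=5):
  M_2 = R_Ax - M_A - M₀  [x>a] with R_A=33/20, M_A=11/4 = (33/20)·8 - (11/4) - 11 = -11/20 kN·m
Load 3 — uniform load w=8 kN/m over full span:
  M_3 = wLx/2 - wL²/12 - wx²/2 = 8·10·8/2 - 8·10²/12 - 8·8²/2 = -8/3 kN·m
Superposition: M = Σ M_i = -9361/1500 kN·m ≈ -6.240667 kN·m

M(8) = -9361/1500 kN·m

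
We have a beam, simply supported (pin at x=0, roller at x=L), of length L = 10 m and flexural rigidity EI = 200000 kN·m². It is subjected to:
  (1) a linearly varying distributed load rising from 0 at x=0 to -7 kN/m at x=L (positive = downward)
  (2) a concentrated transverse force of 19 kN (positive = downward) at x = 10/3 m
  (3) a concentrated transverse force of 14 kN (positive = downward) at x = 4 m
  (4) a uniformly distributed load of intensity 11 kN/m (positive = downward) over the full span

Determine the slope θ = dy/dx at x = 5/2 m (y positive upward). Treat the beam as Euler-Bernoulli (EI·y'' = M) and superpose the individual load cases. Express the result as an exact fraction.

Load 1 — triangular load w₀=-7 kN/m (0→w₀ over full span):
  θ_1 = -w₀(7L⁴-30L²x²+15x⁴)/(360LEI) = -(-7)·(7·10⁴-30·10²·(5/2)²+15·(5/2)⁴)/(360·10·200000) = 9289/18432000 rad
Load 2 — point force P=19 kN at a=10/3 m (b=L-a=20/3):
  θ_2 = -Pb(L²-b²-3x²)/(6LEI)  [x≤a] = -19·(20/3)·(10²-(20/3)²-3·(5/2)²)/(6·10·200000) = -1007/2592000 rad
Load 3 — point force P=14 kN at a=4 m (b=L-a=6):
  θ_3 = -Pb(L²-b²-3x²)/(6LEI)  [x≤a] = -14·6·(10²-6²-3·(5/2)²)/(6·10·200000) = -1267/4000000 rad
Load 4 — uniform load w=11 kN/m over full span:
  θ_4 = -w(L³-6Lx²+4x³)/(24EI) = -11·(10³-6·10·(5/2)²+4·(5/2)³)/(24·200000) = -121/76800 rad
Superposition: θ = Σ θ_i = -36844003/20736000000 rad ≈ -0.001777 rad

θ(5/2) = -36844003/20736000000 rad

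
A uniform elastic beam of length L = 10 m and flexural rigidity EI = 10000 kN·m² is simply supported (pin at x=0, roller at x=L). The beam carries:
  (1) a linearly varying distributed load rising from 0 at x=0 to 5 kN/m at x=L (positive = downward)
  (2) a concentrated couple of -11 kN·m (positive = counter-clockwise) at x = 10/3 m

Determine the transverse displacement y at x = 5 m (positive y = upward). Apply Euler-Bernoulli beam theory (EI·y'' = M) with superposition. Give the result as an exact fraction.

y(5) = -419/11520 m

Load 1 — triangular load w₀=5 kN/m (0→w₀ over full span):
  y_1 = -w₀x(7L⁴-10L²x²+3x⁴)/(360LEI) = -5·5·(7·10⁴-10·10²·5²+3·5⁴)/(360·10·10000) = -25/768 m
Load 2 — applied couple M₀=-11 kN·m at a=10/3 m (b=L-a=20/3):
  y_2 = (M₀x³/(6L)-M₀(x-a)²/2+C₁x)/EI  [x>a] with C₁=M₀(3b²-L²)/(6L)=-55/9 = ((-11)·5³/(6·10)-(-11)·(5-(10/3))²/2+(-55/9)·5)/10000 = -11/2880 m
Superposition: y = Σ y_i = -419/11520 m ≈ -0.036372 m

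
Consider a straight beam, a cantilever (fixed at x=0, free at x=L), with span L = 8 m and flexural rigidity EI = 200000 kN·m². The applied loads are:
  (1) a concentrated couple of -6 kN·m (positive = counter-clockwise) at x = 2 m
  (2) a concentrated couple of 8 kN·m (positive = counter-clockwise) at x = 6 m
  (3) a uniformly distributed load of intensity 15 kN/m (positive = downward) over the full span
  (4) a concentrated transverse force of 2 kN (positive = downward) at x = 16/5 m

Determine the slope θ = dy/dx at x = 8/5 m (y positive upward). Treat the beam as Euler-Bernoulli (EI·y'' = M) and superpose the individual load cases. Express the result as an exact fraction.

Load 1 — applied couple M₀=-6 kN·m at a=2 m (b=L-a=6):
  θ_1 = M₀x/EI  [x≤a] = (-6)·(8/5)/200000 = -3/62500 rad
Load 2 — applied couple M₀=8 kN·m at a=6 m (b=L-a=2):
  θ_2 = M₀x/EI  [x≤a] = 8·(8/5)/200000 = 1/15625 rad
Load 3 — uniform load w=15 kN/m over full span:
  θ_3 = -wx(x²-3Lx+3L²)/(6EI) = -15·(8/5)·((8/5)²-3·8·(8/5)+3·8²)/(6·200000) = -244/78125 rad
Load 4 — point force P=2 kN at a=16/5 m (b=L-a=24/5):
  θ_4 = -Px(2a-x)/(2EI)  [x≤a] = -2·(8/5)·(2·(16/5)-(8/5))/(2·200000) = -3/78125 rad
Superposition: θ = Σ θ_i = -983/312500 rad ≈ -0.003146 rad

θ(8/5) = -983/312500 rad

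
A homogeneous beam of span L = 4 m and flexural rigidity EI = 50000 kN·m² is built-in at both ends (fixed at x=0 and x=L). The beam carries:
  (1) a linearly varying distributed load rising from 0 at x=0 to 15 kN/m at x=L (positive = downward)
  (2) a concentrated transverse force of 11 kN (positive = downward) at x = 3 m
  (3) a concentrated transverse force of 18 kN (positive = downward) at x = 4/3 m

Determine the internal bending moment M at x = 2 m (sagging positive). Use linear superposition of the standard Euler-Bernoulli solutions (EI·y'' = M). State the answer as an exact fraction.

M(2) = 83/8 kN·m

Load 1 — triangular load w₀=15 kN/m (0→w₀ over full span):
  M_1 = 3w₀Lx/20 - w₀L²/30 - w₀x³/(6L) = 3·15·4·2/20 - 15·4²/30 - 15·2³/(6·4) = 5 kN·m
Load 2 — point force P=11 kN at a=3 m (b=L-a=1):
  M_2 = Pb²(3a+b)x/L³ - Pab²/L²  [x≤a] = 11·1²·(3·3+1)·2/4³ - 11·3·1²/4² = 11/8 kN·m
Load 3 — point force P=18 kN at a=4/3 m (b=L-a=8/3):
  M_3 = Pa²(a+3b)(L-x)/L³ - Pa²b/L²  [x>a] = 18·(4/3)²·((4/3)+3·(8/3))·(4-2)/4³ - 18·(4/3)²·(8/3)/4² = 4 kN·m
Superposition: M = Σ M_i = 83/8 kN·m ≈ 10.375000 kN·m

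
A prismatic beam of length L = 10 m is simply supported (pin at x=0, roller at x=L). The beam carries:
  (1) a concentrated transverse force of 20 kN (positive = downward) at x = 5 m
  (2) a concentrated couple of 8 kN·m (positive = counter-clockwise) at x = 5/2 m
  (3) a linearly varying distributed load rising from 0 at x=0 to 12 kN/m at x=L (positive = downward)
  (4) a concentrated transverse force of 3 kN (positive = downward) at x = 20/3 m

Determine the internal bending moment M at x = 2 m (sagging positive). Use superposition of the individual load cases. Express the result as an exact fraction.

M(2) = 62 kN·m

Load 1 — point force P=20 kN at a=5 m (b=L-a=5):
  M_1 = Pbx/L  [x≤a] = 20·5·2/10 = 20 kN·m
Load 2 — applied couple M₀=8 kN·m at a=5/2 m (b=L-a=15/2):
  M_2 = M₀x/L  [x≤a] = 8·2/10 = 8/5 kN·m
Load 3 — triangular load w₀=12 kN/m (0→w₀ over full span):
  M_3 = w₀Lx/6 - w₀x³/(6L) = 12·10·2/6 - 12·2³/(6·10) = 192/5 kN·m
Load 4 — point force P=3 kN at a=20/3 m (b=L-a=10/3):
  M_4 = Pbx/L  [x≤a] = 3·(10/3)·2/10 = 2 kN·m
Superposition: M = Σ M_i = 62 kN·m ≈ 62.000000 kN·m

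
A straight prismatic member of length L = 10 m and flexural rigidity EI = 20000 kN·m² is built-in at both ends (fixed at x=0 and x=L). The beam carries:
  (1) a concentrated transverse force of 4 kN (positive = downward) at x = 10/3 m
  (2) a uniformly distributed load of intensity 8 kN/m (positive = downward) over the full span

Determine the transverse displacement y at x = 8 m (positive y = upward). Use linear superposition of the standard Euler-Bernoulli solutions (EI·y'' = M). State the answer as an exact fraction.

Load 1 — point force P=4 kN at a=10/3 m (b=L-a=20/3):
  y_1 = -Pa²(L-x)²(3bL-(3b+a)(L-x))/(6L³EI)  [x>a] = -4·(10/3)²·(10-8)²·(3·(20/3)·10-(3·(20/3)+(10/3))·(10-8))/(6·10³·20000) = -23/101250 m
Load 2 — uniform load w=8 kN/m over full span:
  y_2 = -wx²(L-x)²/(24EI) = -8·8²·(10-8)²/(24·20000) = -8/1875 m
Superposition: y = Σ y_i = -91/20250 m ≈ -0.004494 m

y(8) = -91/20250 m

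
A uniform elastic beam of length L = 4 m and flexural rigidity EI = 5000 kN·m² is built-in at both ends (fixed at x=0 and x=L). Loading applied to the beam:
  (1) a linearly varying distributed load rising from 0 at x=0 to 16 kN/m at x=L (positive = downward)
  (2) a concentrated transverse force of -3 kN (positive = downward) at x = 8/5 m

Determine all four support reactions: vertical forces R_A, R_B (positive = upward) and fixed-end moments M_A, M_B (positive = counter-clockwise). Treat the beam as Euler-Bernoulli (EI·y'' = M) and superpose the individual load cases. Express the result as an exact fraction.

R_A = 957/125 kN, M_A = 2552/375 kN·m, R_B = 2668/125 kN, M_B = -1456/125 kN·m

Load 1 — triangular load w₀=16 kN/m (0→w₀ over full span):
  R_A = 3w₀L/20 = 3·16·4/20 = 48/5 kN
  M_A = w₀L²/30 = 16·4²/30 = 128/15 kN·m
  R_B = 7w₀L/20 = 7·16·4/20 = 112/5 kN
  M_B = -w₀L²/20 = -16·4²/20 = -64/5 kN·m
Load 2 — point force P=-3 kN at a=8/5 m (b=L-a=12/5):
  R_A = Pb²(3a+b)/L³ = (-3)·(12/5)²·(3·(8/5)+(12/5))/4³ = -243/125 kN
  M_A = Pab²/L² = (-3)·(8/5)·(12/5)²/4² = -216/125 kN·m
  R_B = Pa²(a+3b)/L³ = (-3)·(8/5)²·((8/5)+3·(12/5))/4³ = -132/125 kN
  M_B = -Pa²b/L² = -(-3)·(8/5)²·(12/5)/4² = 144/125 kN·m
Superposition: R_A = 957/125 kN, M_A = 2552/375 kN·m, R_B = 2668/125 kN, M_B = -1456/125 kN·m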